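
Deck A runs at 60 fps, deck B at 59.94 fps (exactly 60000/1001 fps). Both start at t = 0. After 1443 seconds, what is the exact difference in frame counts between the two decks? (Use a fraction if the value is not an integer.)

6660/77 frames

A emits 60 × 1443 = 86580 frames; B emits 60000/1001 × 1443 = 6660000/77.
Difference = 6660/77 frames (≈ 86.4935); B is behind A.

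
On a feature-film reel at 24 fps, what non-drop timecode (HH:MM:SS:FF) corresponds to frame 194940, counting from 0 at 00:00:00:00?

194940 ÷ 24 = 8122 full seconds, remainder 12 frames.
8122 s = 2 h 15 min 22 s.
Timecode: 02:15:22:12.

02:15:22:12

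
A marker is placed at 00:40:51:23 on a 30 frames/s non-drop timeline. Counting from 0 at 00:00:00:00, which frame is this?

Total seconds to the label: (0 × 3600 + 40 × 60 + 51) = 2451.
Frame index = 2451 × 30 + 23 = 73553.

frame 73553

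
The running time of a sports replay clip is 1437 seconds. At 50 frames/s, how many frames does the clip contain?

Frames = 1437 × 50 = 71850.

71850 frames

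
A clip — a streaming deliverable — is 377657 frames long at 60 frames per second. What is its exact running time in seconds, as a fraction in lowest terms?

Running time = 377657 ÷ (60) = 377657 × 1/60 = 377657/60 s.

377657/60 seconds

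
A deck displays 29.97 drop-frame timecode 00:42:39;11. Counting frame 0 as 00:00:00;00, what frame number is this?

Complete 10-minute blocks: 4, each 17982 frames → 71928.
Remaining 2 whole minutes in the current block: 1800 + 1 × 1798 = 3598 frames.
Within the current minute: 39 × 30 + 11 − 2 = 1179 (labels ;00/;01 skipped at this minute). Total = 71928 + 3598 + 1179 = 76705.

76705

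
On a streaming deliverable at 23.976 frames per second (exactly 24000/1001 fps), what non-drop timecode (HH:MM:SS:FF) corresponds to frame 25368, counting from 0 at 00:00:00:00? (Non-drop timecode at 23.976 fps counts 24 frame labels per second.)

25368 ÷ 24 = 1057 full seconds, remainder 0 frames.
1057 s = 0 h 17 min 37 s.
Timecode: 00:17:37:00.

00:17:37:00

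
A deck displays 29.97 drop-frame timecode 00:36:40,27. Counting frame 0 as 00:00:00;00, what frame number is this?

Complete 10-minute blocks: 3, each 17982 frames → 53946.
Remaining 6 whole minutes in the current block: 1800 + 5 × 1798 = 10790 frames.
Within the current minute: 40 × 30 + 27 − 2 = 1225 (labels ;00/;01 skipped at this minute). Total = 53946 + 10790 + 1225 = 65961.

65961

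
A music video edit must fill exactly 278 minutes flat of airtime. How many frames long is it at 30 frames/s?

500400 frames

278 min = 16680 s.
Frames = 16680 × 30 = 500400.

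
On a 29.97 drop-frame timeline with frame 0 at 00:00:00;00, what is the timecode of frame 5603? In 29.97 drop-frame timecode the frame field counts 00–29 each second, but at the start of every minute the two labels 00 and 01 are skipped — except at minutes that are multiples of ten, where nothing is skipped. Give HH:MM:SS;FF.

00:03:06;29

Each 10-minute DF block holds 10 × 60 × 30 − 9 × 2 = 17982 frames. 5603 ÷ 17982 → 0 full blocks, remainder 5603.
Within the partial block the first minute is 1800 frames and each further minute 1798, so 3 further minute boundaries passed. Total skipped labels = 18 × 0 + 2 × 3 = 6.
Non-drop label index = 5603 + 6 = 5609; at 30 labels/s that is 00:03:06:29, i.e. DF 00:03:06;29.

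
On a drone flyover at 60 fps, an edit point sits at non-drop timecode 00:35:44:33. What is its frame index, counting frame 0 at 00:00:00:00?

Total seconds to the label: (0 × 3600 + 35 × 60 + 44) = 2144.
Frame index = 2144 × 60 + 33 = 128673.

frame 128673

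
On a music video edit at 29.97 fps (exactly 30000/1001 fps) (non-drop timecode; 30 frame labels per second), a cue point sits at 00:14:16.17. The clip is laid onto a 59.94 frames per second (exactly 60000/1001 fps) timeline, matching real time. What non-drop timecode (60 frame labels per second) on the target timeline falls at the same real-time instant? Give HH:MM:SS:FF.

Source frame index: (0×3600 + 14×60 + 16) × 30 + 17 = 25697.
Real time: 25697 / (30000/1001) = 25722697/30000 s.
Target frame: (25722697/30000) × (60000/1001) = 51394.
At 60 labels/s: frame 51394 → 00:14:16:34.

00:14:16:34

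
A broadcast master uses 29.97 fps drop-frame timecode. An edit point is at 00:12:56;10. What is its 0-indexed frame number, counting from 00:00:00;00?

Complete 10-minute blocks: 1, each 17982 frames → 17982.
Remaining 2 whole minutes in the current block: 1800 + 1 × 1798 = 3598 frames.
Within the current minute: 56 × 30 + 10 − 2 = 1688 (labels ;00/;01 skipped at this minute). Total = 17982 + 3598 + 1688 = 23268.

23268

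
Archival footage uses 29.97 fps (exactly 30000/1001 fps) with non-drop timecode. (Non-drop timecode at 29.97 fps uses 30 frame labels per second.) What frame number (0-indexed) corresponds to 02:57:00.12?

Total seconds to the label: (2 × 3600 + 57 × 60 + 0) = 10620.
Frame index = 10620 × 30 + 12 = 318612.

frame 318612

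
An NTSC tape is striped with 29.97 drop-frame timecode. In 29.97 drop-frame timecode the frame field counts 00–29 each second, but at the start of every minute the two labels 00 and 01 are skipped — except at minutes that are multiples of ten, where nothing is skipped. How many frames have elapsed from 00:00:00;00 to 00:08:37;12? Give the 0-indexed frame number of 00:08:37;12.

As if non-drop at 30 labels/s: (0 × 3600 + 8 × 60 + 37) × 30 + 12 = 15522.
Minute boundaries passed: 8; those not divisible by 10: 8 − 0 = 8; dropped labels = 2 × 8 = 16.
Actual frame index = 15522 − 16 = 15506.

15506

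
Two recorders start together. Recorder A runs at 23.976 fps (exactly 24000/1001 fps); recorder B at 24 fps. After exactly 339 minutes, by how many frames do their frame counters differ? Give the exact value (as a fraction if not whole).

339 min = 20340 s.
A emits 24000/1001 × 20340 = 488160000/1001 frames; B emits 24 × 20340 = 488160.
Difference = 488160/1001 frames (≈ 487.6723); B is ahead of A.

488160/1001 frames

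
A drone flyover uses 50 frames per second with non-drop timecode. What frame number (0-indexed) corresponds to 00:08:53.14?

Total seconds to the label: (0 × 3600 + 8 × 60 + 53) = 533.
Frame index = 533 × 50 + 14 = 26664.

26664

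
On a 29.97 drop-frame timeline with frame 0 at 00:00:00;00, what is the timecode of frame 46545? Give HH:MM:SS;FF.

Ten DF minutes hold 17982 frames, so frame 46545 lies in block 2 (frames 35964–53945) with 10581 frames into that block.
The block's first minute is 1800 frames and the rest 1798 each; 10581 frames reaches minute 5, so 2 × 18 + 5 × 2 = 46 labels have been skipped so far.
Adding those back, label number 46545 + 46 = 46591 at 30 labels/s is 1553 s + 1 f = 0 h 25 min 53 s frame 1, i.e. 00:25:53;01.

00:25:53;01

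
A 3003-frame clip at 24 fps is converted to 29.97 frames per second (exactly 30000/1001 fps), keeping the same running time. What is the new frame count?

Target frames = source frames × (target rate / source rate) = 3003 × (30000/1001)/(24) = 3003 × 1250/1001 = 3750.

3750 frames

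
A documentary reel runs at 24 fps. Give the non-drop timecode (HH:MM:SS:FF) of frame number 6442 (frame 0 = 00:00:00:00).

00:04:28:10

6442 ÷ 24 = 268 full seconds, remainder 10 frames.
268 s = 0 h 4 min 28 s.
Timecode: 00:04:28:10.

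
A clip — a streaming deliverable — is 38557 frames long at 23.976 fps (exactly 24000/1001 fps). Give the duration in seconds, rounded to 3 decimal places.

Running time = 38557 × 1001/24000 = 38595557/24000 s ≈ 1608.148 s.

1608.148 seconds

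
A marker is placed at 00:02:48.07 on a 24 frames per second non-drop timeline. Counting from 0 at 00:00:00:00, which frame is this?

4039

Total seconds to the label: (0 × 3600 + 2 × 60 + 48) = 168.
Frame index = 168 × 24 + 7 = 4039.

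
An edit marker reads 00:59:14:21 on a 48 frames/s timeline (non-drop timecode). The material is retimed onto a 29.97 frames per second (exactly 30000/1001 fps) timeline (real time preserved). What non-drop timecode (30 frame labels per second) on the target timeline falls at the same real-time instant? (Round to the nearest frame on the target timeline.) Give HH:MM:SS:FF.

00:59:10:27

Source frame index: (0×3600 + 59×60 + 14) × 48 + 21 = 170613.
Real time: 170613 / (48) = 56871/16 s.
Target frame: (56871/16) × (30000/1001) = 106633125/1001 ≈ 106526.598 → 106527.
At 30 labels/s: frame 106527 → 00:59:10:27.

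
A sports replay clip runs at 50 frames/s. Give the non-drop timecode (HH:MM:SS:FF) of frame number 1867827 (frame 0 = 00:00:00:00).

1867827 ÷ 50 = 37356 full seconds, remainder 27 frames.
37356 s = 10 h 22 min 36 s.
Timecode: 10:22:36:27.

10:22:36:27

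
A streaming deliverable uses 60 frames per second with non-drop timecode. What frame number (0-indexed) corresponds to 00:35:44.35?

Total seconds to the label: (0 × 3600 + 35 × 60 + 44) = 2144.
Frame index = 2144 × 60 + 35 = 128675.

128675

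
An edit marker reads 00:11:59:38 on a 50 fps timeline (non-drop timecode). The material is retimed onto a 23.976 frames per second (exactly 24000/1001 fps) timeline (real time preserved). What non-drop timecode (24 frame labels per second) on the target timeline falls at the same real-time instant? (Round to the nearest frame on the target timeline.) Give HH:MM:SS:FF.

Source frame index: (0×3600 + 11×60 + 59) × 50 + 38 = 35988.
Real time: 35988 / (50) = 17994/25 s.
Target frame: (17994/25) × (24000/1001) = 17274240/1001 ≈ 17256.983 → 17257.
At 24 labels/s: frame 17257 → 00:11:59:01.

00:11:59:01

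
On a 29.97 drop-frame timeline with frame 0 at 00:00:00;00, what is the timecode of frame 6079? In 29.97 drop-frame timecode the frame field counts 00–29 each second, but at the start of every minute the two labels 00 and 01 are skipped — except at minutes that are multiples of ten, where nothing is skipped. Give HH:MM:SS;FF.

Each 10-minute DF block holds 10 × 60 × 30 − 9 × 2 = 17982 frames. 6079 ÷ 17982 → 0 full blocks, remainder 6079.
Within the partial block the first minute is 1800 frames and each further minute 1798, so 3 further minute boundaries passed. Total skipped labels = 18 × 0 + 2 × 3 = 6.
Non-drop label index = 6079 + 6 = 6085; at 30 labels/s that is 00:03:22:25, i.e. DF 00:03:22;25.

00:03:22;25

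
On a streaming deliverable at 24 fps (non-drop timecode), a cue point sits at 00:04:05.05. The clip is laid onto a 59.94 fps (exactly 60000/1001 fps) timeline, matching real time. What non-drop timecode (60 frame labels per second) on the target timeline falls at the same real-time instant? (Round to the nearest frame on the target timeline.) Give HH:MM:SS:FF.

Source frame index: (0×3600 + 4×60 + 5) × 24 + 5 = 5885.
Real time: 5885 / (24) = 5885/24 s.
Target frame: (5885/24) × (60000/1001) = 1337500/91 ≈ 14697.802 → 14698.
At 60 labels/s: frame 14698 → 00:04:04:58.

00:04:04:58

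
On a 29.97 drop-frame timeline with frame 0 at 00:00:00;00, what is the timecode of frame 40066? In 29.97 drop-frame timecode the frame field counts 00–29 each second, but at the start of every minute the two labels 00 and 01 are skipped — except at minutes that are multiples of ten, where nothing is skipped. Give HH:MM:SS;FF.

00:22:16;26

Ten DF minutes hold 17982 frames, so frame 40066 lies in block 2 (frames 35964–53945) with 4102 frames into that block.
The block's first minute is 1800 frames and the rest 1798 each; 4102 frames reaches minute 2, so 2 × 18 + 2 × 2 = 40 labels have been skipped so far.
Adding those back, label number 40066 + 40 = 40106 at 30 labels/s is 1336 s + 26 f = 0 h 22 min 16 s frame 26, i.e. 00:22:16;26.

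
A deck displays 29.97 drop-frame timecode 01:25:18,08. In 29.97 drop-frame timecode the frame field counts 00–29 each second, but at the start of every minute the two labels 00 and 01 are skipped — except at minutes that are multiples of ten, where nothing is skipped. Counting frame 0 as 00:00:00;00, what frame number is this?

As if non-drop at 30 labels/s: (1 × 3600 + 25 × 60 + 18) × 30 + 8 = 153548.
Minute boundaries passed: 85; those not divisible by 10: 85 − 8 = 77; dropped labels = 2 × 77 = 154.
Actual frame index = 153548 − 154 = 153394.

153394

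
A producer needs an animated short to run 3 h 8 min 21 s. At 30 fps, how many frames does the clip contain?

3 h 8 min 21 s = 11301 s.
Frames = 11301 × 30 = 339030.

339030 frames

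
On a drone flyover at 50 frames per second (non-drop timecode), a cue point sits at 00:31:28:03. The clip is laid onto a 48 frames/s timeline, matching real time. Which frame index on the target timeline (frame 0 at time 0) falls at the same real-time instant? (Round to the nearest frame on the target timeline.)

frame 90627

Source frame index: (0×3600 + 31×60 + 28) × 50 + 3 = 94403.
Real time: 94403 / (50) = 94403/50 s.
Target frame: (94403/50) × (48) = 2265672/25 ≈ 90626.880 → 90627.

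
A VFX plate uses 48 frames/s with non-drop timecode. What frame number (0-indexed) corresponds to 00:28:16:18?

81426

Total seconds to the label: (0 × 3600 + 28 × 60 + 16) = 1696.
Frame index = 1696 × 48 + 18 = 81426.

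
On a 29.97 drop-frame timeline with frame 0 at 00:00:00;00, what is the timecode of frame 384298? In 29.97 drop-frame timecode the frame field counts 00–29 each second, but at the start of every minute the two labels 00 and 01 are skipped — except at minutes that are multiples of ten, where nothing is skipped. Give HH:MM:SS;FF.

Ten DF minutes hold 17982 frames, so frame 384298 lies in block 21 (frames 377622–395603) with 6676 frames into that block.
The block's first minute is 1800 frames and the rest 1798 each; 6676 frames reaches minute 3, so 21 × 18 + 3 × 2 = 384 labels have been skipped so far.
Adding those back, label number 384298 + 384 = 384682 at 30 labels/s is 12822 s + 22 f = 3 h 33 min 42 s frame 22, i.e. 03:33:42;22.

03:33:42;22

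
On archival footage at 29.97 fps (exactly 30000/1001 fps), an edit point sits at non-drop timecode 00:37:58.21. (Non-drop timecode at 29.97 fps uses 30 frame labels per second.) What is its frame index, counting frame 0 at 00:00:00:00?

frame 68361

Total seconds to the label: (0 × 3600 + 37 × 60 + 58) = 2278.
Frame index = 2278 × 30 + 21 = 68361.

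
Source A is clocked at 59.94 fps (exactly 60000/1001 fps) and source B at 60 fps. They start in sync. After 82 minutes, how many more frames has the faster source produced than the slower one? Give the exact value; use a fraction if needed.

295200/1001 frames

82 min = 4920 s.
A emits 60000/1001 × 4920 = 295200000/1001 frames; B emits 60 × 4920 = 295200.
Difference = 295200/1001 frames (≈ 294.9051); B is ahead of A.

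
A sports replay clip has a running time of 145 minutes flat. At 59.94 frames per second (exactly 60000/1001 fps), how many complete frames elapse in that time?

145 min = 8700 s.
Frames = 8700 × 60000/1001 = 522000000/1001 ≈ 521478.5215.
Complete frames: 521478.

521478 frames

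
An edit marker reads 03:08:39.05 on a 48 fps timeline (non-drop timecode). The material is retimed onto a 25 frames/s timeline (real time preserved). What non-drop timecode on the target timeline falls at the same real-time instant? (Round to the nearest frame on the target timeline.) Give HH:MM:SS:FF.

03:08:39:03

Source frame index: (3×3600 + 8×60 + 39) × 48 + 5 = 543317.
Real time: 543317 / (48) = 543317/48 s.
Target frame: (543317/48) × (25) = 13582925/48 ≈ 282977.604 → 282978.
At 25 labels/s: frame 282978 → 03:08:39:03.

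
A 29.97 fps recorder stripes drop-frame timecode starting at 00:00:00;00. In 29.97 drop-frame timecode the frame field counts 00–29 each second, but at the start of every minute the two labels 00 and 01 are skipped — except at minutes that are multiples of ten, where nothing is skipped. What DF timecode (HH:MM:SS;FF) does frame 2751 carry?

00:01:31;23

Each 10-minute DF block holds 10 × 60 × 30 − 9 × 2 = 17982 frames. 2751 ÷ 17982 → 0 full blocks, remainder 2751.
Within the partial block the first minute is 1800 frames and each further minute 1798, so 1 further minute boundary passed. Total skipped labels = 18 × 0 + 2 × 1 = 2.
Non-drop label index = 2751 + 2 = 2753; at 30 labels/s that is 00:01:31:23, i.e. DF 00:01:31;23.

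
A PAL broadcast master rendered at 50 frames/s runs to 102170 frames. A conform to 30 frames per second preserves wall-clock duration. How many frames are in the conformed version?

Target frames = source frames × (target rate / source rate) = 102170 × (30)/(50) = 102170 × 3/5 = 61302.

61302 frames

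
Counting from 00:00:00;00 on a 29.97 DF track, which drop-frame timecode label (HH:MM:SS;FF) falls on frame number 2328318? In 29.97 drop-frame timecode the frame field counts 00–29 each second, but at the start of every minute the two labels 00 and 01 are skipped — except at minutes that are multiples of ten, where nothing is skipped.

21:34:48;08

Ten DF minutes hold 17982 frames, so frame 2328318 lies in block 129 (frames 2319678–2337659) with 8640 frames into that block.
The block's first minute is 1800 frames and the rest 1798 each; 8640 frames reaches minute 4, so 129 × 18 + 4 × 2 = 2330 labels have been skipped so far.
Adding those back, label number 2328318 + 2330 = 2330648 at 30 labels/s is 77688 s + 8 f = 21 h 34 min 48 s frame 8, i.e. 21:34:48;08.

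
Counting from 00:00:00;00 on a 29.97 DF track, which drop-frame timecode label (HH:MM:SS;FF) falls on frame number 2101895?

19:28:53;09

Each 10-minute DF block holds 10 × 60 × 30 − 9 × 2 = 17982 frames. 2101895 ÷ 17982 → 116 full blocks, remainder 15983.
Within the partial block the first minute is 1800 frames and each further minute 1798, so 8 further minute boundaries passed. Total skipped labels = 18 × 116 + 2 × 8 = 2104.
Non-drop label index = 2101895 + 2104 = 2103999; at 30 labels/s that is 19:28:53:09, i.e. DF 19:28:53;09.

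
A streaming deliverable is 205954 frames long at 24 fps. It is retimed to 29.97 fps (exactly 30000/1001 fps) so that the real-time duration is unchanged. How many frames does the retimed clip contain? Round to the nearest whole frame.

Frames at target rate = 205954 × (30000/1001) / (24) = 36777500/143 ≈ 257185.315.
Nearest whole frame: 257185.

257185 frames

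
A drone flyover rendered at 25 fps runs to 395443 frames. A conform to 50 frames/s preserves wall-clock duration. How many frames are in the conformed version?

790886 frames

Target frames = source frames × (target rate / source rate) = 395443 × (50)/(25) = 395443 × 2 = 790886.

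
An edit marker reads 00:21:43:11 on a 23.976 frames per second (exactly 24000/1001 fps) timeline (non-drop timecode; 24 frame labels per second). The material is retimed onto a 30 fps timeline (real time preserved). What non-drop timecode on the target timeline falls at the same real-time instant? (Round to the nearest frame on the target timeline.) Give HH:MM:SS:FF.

Source frame index: (0×3600 + 21×60 + 43) × 24 + 11 = 31283.
Real time: 31283 / (24000/1001) = 31314283/24000 s.
Target frame: (31314283/24000) × (30) = 31314283/800 ≈ 39142.854 → 39143.
At 30 labels/s: frame 39143 → 00:21:44:23.

00:21:44:23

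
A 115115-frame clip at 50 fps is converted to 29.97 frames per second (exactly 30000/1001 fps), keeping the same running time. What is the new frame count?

69000 frames

Target frames = source frames × (target rate / source rate) = 115115 × (30000/1001)/(50) = 115115 × 600/1001 = 69000.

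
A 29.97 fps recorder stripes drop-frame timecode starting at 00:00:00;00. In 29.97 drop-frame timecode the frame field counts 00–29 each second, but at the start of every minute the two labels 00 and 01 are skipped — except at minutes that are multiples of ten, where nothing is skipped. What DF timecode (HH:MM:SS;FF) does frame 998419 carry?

Each 10-minute DF block holds 10 × 60 × 30 − 9 × 2 = 17982 frames. 998419 ÷ 17982 → 55 full blocks, remainder 9409.
Within the partial block the first minute is 1800 frames and each further minute 1798, so 5 further minute boundaries passed. Total skipped labels = 18 × 55 + 2 × 5 = 1000.
Non-drop label index = 998419 + 1000 = 999419; at 30 labels/s that is 09:15:13:29, i.e. DF 09:15:13;29.

09:15:13;29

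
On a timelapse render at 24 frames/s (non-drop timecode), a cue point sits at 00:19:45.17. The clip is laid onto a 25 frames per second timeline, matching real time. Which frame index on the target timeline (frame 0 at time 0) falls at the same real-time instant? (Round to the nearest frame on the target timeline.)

Source frame index: (0×3600 + 19×60 + 45) × 24 + 17 = 28457.
Real time: 28457 / (24) = 28457/24 s.
Target frame: (28457/24) × (25) = 711425/24 ≈ 29642.708 → 29643.

frame 29643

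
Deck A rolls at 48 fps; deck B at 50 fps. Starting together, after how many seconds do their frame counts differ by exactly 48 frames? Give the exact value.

The gap grows by |50 − 48| = 2 frames per second.
Time for a 48-frame gap: 48 ÷ (2) = 24 s.

24 seconds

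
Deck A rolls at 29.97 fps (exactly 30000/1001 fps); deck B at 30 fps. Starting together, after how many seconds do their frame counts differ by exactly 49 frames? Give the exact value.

The gap grows by |30 − 30000/1001| = 30/1001 frames per second.
Time for a 49-frame gap: 49 ÷ (30/1001) = 49049/30 s.

49049/30 seconds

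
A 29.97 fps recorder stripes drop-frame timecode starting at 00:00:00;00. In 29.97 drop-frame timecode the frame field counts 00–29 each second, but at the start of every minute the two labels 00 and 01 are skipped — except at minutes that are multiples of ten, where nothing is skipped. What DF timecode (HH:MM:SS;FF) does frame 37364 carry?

Each 10-minute DF block holds 10 × 60 × 30 − 9 × 2 = 17982 frames. 37364 ÷ 17982 → 2 full blocks, remainder 1400.
Within the partial block the first minute is 1800 frames and each further minute 1798, so 0 further minute boundaries passed. Total skipped labels = 18 × 2 + 2 × 0 = 36.
Non-drop label index = 37364 + 36 = 37400; at 30 labels/s that is 00:20:46:20, i.e. DF 00:20:46;20.

00:20:46;20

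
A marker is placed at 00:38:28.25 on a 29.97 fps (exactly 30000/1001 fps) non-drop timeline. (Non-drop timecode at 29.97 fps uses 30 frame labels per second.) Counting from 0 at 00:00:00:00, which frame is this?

Total seconds to the label: (0 × 3600 + 38 × 60 + 28) = 2308.
Frame index = 2308 × 30 + 25 = 69265.

69265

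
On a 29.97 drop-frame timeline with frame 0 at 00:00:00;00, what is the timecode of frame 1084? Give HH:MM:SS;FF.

Ten DF minutes hold 17982 frames, so frame 1084 lies in block 0 (frames 0–17981) with 1084 frames into that block.
The block's first minute is 1800 frames and the rest 1798 each; 1084 frames reaches minute 0, so 0 × 18 + 0 × 2 = 0 labels have been skipped so far.
Adding those back, label number 1084 + 0 = 1084 at 30 labels/s is 36 s + 4 f = 0 h 0 min 36 s frame 4, i.e. 00:00:36;04.

00:00:36;04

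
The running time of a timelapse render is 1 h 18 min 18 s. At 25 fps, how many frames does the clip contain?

1 h 18 min 18 s = 4698 s.
Frames = 4698 × 25 = 117450.

117450 frames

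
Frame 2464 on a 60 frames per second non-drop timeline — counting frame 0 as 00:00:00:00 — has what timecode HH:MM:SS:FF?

2464 ÷ 60 = 41 full seconds, remainder 4 frames.
41 s = 0 h 0 min 41 s.
Timecode: 00:00:41:04.

00:00:41:04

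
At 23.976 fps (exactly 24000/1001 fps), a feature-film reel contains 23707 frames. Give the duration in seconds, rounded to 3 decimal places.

988.779 seconds

Running time = 23707 × 1001/24000 = 23730707/24000 s ≈ 988.779 s.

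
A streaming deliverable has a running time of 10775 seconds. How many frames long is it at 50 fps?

538750 frames

Frames = 10775 × 50 = 538750.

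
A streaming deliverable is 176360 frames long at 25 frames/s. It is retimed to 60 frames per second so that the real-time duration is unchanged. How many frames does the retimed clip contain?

423264 frames

Target frames = source frames × (target rate / source rate) = 176360 × (60)/(25) = 176360 × 12/5 = 423264.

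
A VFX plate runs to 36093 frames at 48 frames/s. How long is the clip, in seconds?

751.9375 seconds

Running time = 36093 / (48) = 751.9375 s.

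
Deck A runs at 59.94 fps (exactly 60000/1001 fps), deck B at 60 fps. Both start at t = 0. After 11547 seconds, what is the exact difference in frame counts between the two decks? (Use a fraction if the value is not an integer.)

A emits 60000/1001 × 11547 = 692820000/1001 frames; B emits 60 × 11547 = 692820.
Difference = 692820/1001 frames (≈ 692.1279); B is ahead of A.

692820/1001 frames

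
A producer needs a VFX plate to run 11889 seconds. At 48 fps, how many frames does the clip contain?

570672 frames

Frames = 11889 × 48 = 570672.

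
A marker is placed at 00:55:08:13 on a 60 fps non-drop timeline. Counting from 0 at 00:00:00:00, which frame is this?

Total seconds to the label: (0 × 3600 + 55 × 60 + 8) = 3308.
Frame index = 3308 × 60 + 13 = 198493.

frame 198493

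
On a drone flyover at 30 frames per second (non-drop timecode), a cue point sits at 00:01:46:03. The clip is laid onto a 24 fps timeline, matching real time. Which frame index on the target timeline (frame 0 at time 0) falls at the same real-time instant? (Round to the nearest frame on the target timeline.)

Source frame index: (0×3600 + 1×60 + 46) × 30 + 3 = 3183.
Real time: 3183 / (30) = 1061/10 s.
Target frame: (1061/10) × (24) = 12732/5 ≈ 2546.400 → 2546.

frame 2546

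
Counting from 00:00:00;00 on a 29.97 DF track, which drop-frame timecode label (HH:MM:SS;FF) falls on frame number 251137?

Each 10-minute DF block holds 10 × 60 × 30 − 9 × 2 = 17982 frames. 251137 ÷ 17982 → 13 full blocks, remainder 17371.
Within the partial block the first minute is 1800 frames and each further minute 1798, so 9 further minute boundaries passed. Total skipped labels = 18 × 13 + 2 × 9 = 252.
Non-drop label index = 251137 + 252 = 251389; at 30 labels/s that is 02:19:39:19, i.e. DF 02:19:39;19.

02:19:39;19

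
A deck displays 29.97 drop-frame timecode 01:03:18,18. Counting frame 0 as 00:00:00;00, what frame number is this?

113844

As if non-drop at 30 labels/s: (1 × 3600 + 3 × 60 + 18) × 30 + 18 = 113958.
Minute boundaries passed: 63; those not divisible by 10: 63 − 6 = 57; dropped labels = 2 × 57 = 114.
Actual frame index = 113958 − 114 = 113844.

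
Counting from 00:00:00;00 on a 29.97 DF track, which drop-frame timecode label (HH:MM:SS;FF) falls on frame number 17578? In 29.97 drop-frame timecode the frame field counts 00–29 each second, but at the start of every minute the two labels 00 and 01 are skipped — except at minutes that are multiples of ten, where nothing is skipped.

00:09:46;16

Each 10-minute DF block holds 10 × 60 × 30 − 9 × 2 = 17982 frames. 17578 ÷ 17982 → 0 full blocks, remainder 17578.
Within the partial block the first minute is 1800 frames and each further minute 1798, so 9 further minute boundaries passed. Total skipped labels = 18 × 0 + 2 × 9 = 18.
Non-drop label index = 17578 + 18 = 17596; at 30 labels/s that is 00:09:46:16, i.e. DF 00:09:46;16.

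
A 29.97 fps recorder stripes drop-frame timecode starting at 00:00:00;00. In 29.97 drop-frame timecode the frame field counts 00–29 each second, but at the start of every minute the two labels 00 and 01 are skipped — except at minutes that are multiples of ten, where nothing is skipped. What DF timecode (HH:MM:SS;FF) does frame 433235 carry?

Ten DF minutes hold 17982 frames, so frame 433235 lies in block 24 (frames 431568–449549) with 1667 frames into that block.
The block's first minute is 1800 frames and the rest 1798 each; 1667 frames reaches minute 0, so 24 × 18 + 0 × 2 = 432 labels have been skipped so far.
Adding those back, label number 433235 + 432 = 433667 at 30 labels/s is 14455 s + 17 f = 4 h 0 min 55 s frame 17, i.e. 04:00:55;17.

04:00:55;17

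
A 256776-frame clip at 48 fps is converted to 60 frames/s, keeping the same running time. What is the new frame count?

Target frames = source frames × (target rate / source rate) = 256776 × (60)/(48) = 256776 × 5/4 = 320970.

320970 frames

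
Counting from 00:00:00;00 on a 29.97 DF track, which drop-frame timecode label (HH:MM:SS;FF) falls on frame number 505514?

04:41:07;10

Each 10-minute DF block holds 10 × 60 × 30 − 9 × 2 = 17982 frames. 505514 ÷ 17982 → 28 full blocks, remainder 2018.
Within the partial block the first minute is 1800 frames and each further minute 1798, so 1 further minute boundary passed. Total skipped labels = 18 × 28 + 2 × 1 = 506.
Non-drop label index = 505514 + 506 = 506020; at 30 labels/s that is 04:41:07:10, i.e. DF 04:41:07;10.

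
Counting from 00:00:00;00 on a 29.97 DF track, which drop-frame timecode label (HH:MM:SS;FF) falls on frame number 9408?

00:05:13;28

Ten DF minutes hold 17982 frames, so frame 9408 lies in block 0 (frames 0–17981) with 9408 frames into that block.
The block's first minute is 1800 frames and the rest 1798 each; 9408 frames reaches minute 5, so 0 × 18 + 5 × 2 = 10 labels have been skipped so far.
Adding those back, label number 9408 + 10 = 9418 at 30 labels/s is 313 s + 28 f = 0 h 5 min 13 s frame 28, i.e. 00:05:13;28.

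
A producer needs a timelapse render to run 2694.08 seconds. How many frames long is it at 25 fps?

Frames = 2694.08 × 25 = 67352.

67352 frames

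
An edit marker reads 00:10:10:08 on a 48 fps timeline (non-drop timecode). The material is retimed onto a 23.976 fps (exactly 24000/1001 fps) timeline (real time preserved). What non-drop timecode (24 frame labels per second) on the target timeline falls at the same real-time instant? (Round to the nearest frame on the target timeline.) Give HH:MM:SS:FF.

Source frame index: (0×3600 + 10×60 + 10) × 48 + 8 = 29288.
Real time: 29288 / (48) = 3661/6 s.
Target frame: (3661/6) × (24000/1001) = 2092000/143 ≈ 14629.371 → 14629.
At 24 labels/s: frame 14629 → 00:10:09:13.

00:10:09:13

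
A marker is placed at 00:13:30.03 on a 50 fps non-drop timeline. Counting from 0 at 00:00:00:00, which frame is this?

Total seconds to the label: (0 × 3600 + 13 × 60 + 30) = 810.
Frame index = 810 × 50 + 3 = 40503.

40503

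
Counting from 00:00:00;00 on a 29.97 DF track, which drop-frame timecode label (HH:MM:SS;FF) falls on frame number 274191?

02:32:28;25

Each 10-minute DF block holds 10 × 60 × 30 − 9 × 2 = 17982 frames. 274191 ÷ 17982 → 15 full blocks, remainder 4461.
Within the partial block the first minute is 1800 frames and each further minute 1798, so 2 further minute boundaries passed. Total skipped labels = 18 × 15 + 2 × 2 = 274.
Non-drop label index = 274191 + 274 = 274465; at 30 labels/s that is 02:32:28:25, i.e. DF 02:32:28;25.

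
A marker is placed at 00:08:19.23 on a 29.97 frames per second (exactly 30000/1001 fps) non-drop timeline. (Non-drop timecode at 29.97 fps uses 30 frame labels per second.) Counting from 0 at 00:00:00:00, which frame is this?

Total seconds to the label: (0 × 3600 + 8 × 60 + 19) = 499.
Frame index = 499 × 30 + 23 = 14993.

14993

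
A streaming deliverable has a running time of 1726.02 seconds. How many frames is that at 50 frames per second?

Frames = 1726.02 × 50 = 86301.

86301 frames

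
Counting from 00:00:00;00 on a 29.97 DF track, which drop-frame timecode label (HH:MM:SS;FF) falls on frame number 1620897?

15:01:23;29

Ten DF minutes hold 17982 frames, so frame 1620897 lies in block 90 (frames 1618380–1636361) with 2517 frames into that block.
The block's first minute is 1800 frames and the rest 1798 each; 2517 frames reaches minute 1, so 90 × 18 + 1 × 2 = 1622 labels have been skipped so far.
Adding those back, label number 1620897 + 1622 = 1622519 at 30 labels/s is 54083 s + 29 f = 15 h 1 min 23 s frame 29, i.e. 15:01:23;29.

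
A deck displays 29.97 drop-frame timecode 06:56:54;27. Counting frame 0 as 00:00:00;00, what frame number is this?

749697

As if non-drop at 30 labels/s: (6 × 3600 + 56 × 60 + 54) × 30 + 27 = 750447.
Minute boundaries passed: 416; those not divisible by 10: 416 − 41 = 375; dropped labels = 2 × 375 = 750.
Actual frame index = 750447 − 750 = 749697.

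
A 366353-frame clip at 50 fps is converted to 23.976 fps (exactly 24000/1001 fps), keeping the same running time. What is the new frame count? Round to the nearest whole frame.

Frames at target rate = 366353 × (24000/1001) / (50) = 13526880/77 ≈ 175673.766.
Nearest whole frame: 175674.

175674 frames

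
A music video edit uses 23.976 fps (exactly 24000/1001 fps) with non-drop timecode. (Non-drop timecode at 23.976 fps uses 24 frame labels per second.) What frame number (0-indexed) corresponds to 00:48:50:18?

Total seconds to the label: (0 × 3600 + 48 × 60 + 50) = 2930.
Frame index = 2930 × 24 + 18 = 70338.

70338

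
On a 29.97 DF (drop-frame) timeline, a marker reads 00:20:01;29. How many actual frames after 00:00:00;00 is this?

36023

As if non-drop at 30 labels/s: (0 × 3600 + 20 × 60 + 1) × 30 + 29 = 36059.
Minute boundaries passed: 20; those not divisible by 10: 20 − 2 = 18; dropped labels = 2 × 18 = 36.
Actual frame index = 36059 − 36 = 36023.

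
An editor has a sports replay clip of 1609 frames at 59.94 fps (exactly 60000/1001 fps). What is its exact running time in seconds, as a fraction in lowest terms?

Running time = 1609 ÷ (60000/1001) = 1609 × 1001/60000 = 1610609/60000 s.

1610609/60000 seconds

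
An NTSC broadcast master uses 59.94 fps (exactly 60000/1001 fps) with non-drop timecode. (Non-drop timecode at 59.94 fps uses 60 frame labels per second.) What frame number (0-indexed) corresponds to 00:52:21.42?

Total seconds to the label: (0 × 3600 + 52 × 60 + 21) = 3141.
Frame index = 3141 × 60 + 42 = 188502.

frame 188502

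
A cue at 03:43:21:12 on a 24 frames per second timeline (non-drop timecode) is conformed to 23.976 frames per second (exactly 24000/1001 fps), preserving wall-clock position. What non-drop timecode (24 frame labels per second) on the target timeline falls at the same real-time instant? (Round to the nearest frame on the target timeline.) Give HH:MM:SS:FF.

Source frame index: (3×3600 + 43×60 + 21) × 24 + 12 = 321636.
Real time: 321636 / (24) = 26803/2 s.
Target frame: (26803/2) × (24000/1001) = 45948000/143 ≈ 321314.685 → 321315.
At 24 labels/s: frame 321315 → 03:43:08:03.

03:43:08:03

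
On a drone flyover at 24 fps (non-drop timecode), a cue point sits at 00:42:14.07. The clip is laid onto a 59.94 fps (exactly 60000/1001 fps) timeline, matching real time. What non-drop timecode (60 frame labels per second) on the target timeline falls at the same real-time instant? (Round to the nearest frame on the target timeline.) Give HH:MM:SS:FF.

Source frame index: (0×3600 + 42×60 + 14) × 24 + 7 = 60823.
Real time: 60823 / (24) = 60823/24 s.
Target frame: (60823/24) × (60000/1001) = 21722500/143 ≈ 151905.594 → 151906.
At 60 labels/s: frame 151906 → 00:42:11:46.

00:42:11:46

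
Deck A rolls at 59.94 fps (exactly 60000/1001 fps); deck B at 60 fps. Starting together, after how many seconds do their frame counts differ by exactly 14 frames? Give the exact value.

The gap grows by |60 − 60000/1001| = 60/1001 frames per second.
Time for a 14-frame gap: 14 ÷ (60/1001) = 7007/30 s.

7007/30 seconds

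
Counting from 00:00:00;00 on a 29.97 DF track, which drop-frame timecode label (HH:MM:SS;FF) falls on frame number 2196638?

20:21:34;16

Each 10-minute DF block holds 10 × 60 × 30 − 9 × 2 = 17982 frames. 2196638 ÷ 17982 → 122 full blocks, remainder 2834.
Within the partial block the first minute is 1800 frames and each further minute 1798, so 1 further minute boundary passed. Total skipped labels = 18 × 122 + 2 × 1 = 2198.
Non-drop label index = 2196638 + 2198 = 2198836; at 30 labels/s that is 20:21:34:16, i.e. DF 20:21:34;16.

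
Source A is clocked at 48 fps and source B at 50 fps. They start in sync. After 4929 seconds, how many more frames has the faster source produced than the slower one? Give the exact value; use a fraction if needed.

A emits 48 × 4929 = 236592 frames; B emits 50 × 4929 = 246450.
Difference = 9858 frames; B is ahead of A.

9858 frames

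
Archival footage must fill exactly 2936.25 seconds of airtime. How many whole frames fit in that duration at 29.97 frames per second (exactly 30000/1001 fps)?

Frames = 2936.25 × 30000/1001 = 88087500/1001 ≈ 87999.5005.
Complete frames: 87999.

87999 frames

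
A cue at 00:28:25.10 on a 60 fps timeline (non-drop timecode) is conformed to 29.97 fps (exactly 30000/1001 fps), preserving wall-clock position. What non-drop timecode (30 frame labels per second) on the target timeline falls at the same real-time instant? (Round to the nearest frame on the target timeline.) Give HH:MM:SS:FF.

Source frame index: (0×3600 + 28×60 + 25) × 60 + 10 = 102310.
Real time: 102310 / (60) = 10231/6 s.
Target frame: (10231/6) × (30000/1001) = 3935000/77 ≈ 51103.896 → 51104.
At 30 labels/s: frame 51104 → 00:28:23:14.

00:28:23:14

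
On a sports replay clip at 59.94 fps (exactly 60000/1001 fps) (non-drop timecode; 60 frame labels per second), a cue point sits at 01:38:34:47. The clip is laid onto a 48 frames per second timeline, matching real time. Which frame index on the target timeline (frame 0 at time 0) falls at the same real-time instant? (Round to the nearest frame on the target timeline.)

Source frame index: (1×3600 + 38×60 + 34) × 60 + 47 = 354887.
Real time: 354887 / (60000/1001) = 355241887/60000 s.
Target frame: (355241887/60000) × (48) = 355241887/1250 ≈ 284193.510 → 284194.

frame 284194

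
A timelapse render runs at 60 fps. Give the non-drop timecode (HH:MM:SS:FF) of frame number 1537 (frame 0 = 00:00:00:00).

1537 ÷ 60 = 25 full seconds, remainder 37 frames.
25 s = 0 h 0 min 25 s.
Timecode: 00:00:25:37.

00:00:25:37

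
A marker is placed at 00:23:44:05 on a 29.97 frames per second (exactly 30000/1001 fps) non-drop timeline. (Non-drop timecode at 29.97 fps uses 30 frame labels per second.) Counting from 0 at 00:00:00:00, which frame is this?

frame 42725

Total seconds to the label: (0 × 3600 + 23 × 60 + 44) = 1424.
Frame index = 1424 × 30 + 5 = 42725.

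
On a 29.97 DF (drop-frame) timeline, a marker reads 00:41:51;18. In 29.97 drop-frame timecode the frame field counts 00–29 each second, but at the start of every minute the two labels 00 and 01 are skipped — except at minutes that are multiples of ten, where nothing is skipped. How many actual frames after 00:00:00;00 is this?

Complete 10-minute blocks: 4, each 17982 frames → 71928.
Remaining 1 whole minute in the current block: 1800 + 0 × 1798 = 1800 frames.
Within the current minute: 51 × 30 + 18 − 2 = 1546 (labels ;00/;01 skipped at this minute). Total = 71928 + 1800 + 1546 = 75274.

75274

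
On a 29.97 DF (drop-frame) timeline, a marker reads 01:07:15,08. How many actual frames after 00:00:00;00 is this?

120936

Complete 10-minute blocks: 6, each 17982 frames → 107892.
Remaining 7 whole minutes in the current block: 1800 + 6 × 1798 = 12588 frames.
Within the current minute: 15 × 30 + 8 − 2 = 456 (labels ;00/;01 skipped at this minute). Total = 107892 + 12588 + 456 = 120936.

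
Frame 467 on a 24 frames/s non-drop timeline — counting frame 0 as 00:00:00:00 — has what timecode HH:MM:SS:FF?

467 ÷ 24 = 19 full seconds, remainder 11 frames.
19 s = 0 h 0 min 19 s.
Timecode: 00:00:19:11.

00:00:19:11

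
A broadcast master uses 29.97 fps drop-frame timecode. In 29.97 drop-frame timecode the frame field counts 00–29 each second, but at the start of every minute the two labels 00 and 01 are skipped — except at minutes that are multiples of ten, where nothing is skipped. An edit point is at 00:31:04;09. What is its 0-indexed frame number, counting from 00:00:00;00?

Complete 10-minute blocks: 3, each 17982 frames → 53946.
Remaining 1 whole minute in the current block: 1800 + 0 × 1798 = 1800 frames.
Within the current minute: 4 × 30 + 9 − 2 = 127 (labels ;00/;01 skipped at this minute). Total = 53946 + 1800 + 127 = 55873.

55873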